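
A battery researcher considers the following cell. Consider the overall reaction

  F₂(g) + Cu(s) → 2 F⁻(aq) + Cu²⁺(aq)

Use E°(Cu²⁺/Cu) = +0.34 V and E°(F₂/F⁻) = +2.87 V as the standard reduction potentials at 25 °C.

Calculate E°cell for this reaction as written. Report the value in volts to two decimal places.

The F₂/F⁻ couple has the higher reduction potential, so it is the cathode; Cu²⁺/Cu is oxidised at the anode.
E°cell = E°(cathode) − E°(anode) = (+2.87) − (+0.34) = +2.53 V.

+2.53 V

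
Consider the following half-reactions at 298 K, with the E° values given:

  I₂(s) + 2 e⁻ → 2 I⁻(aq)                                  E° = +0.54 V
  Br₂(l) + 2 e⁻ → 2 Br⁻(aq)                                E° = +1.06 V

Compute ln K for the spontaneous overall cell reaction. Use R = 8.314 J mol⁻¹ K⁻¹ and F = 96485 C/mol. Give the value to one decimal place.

40.5

Cathode: Br₂/Br⁻; anode: I₂/I⁻. E°cell = (+1.06) − (+0.54) = +0.52 V, with n = 2.
ΔG° = −nFE° = −RT ln K, so ln K = nFE°/(RT) = (2)(96485)(+0.52) / ((8.314)(298)) = 40.501.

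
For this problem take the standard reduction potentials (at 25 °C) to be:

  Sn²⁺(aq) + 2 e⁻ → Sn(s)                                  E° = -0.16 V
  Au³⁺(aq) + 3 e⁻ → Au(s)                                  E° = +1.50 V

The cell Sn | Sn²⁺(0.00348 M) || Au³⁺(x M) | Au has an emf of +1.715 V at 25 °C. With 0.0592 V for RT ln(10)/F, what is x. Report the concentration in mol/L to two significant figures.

0.13 M

Au³⁺/Au is the cathode, Sn²⁺/Sn the anode: E°cell = +1.66 V, n = 6.
Overall reaction: 2 Au³⁺(aq) + 3 Sn(s) → 2 Au(s) + 3 Sn²⁺(aq); Q = [Sn²⁺]^3/[Au³⁺]^2.
From E = E° − (0.0592/n) log Q: log Q = (E° − E)·n/0.0592 = (+1.66 − (+1.715))·6/0.0592 = -5.5743.
So 2·log[Au³⁺] = 3·log(0.00348) − log Q = -7.3753 − (-5.5743) = -1.8010; log[Au³⁺] = -1.8010 / 2 = -0.9005; [Au³⁺] = 10^(-0.9005) ≈ 0.13 M.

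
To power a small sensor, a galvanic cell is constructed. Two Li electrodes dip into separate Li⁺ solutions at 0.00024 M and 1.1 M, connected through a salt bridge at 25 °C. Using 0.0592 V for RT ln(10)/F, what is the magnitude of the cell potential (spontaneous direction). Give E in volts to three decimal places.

For a concentration cell E°cell = 0. The 1.1 M side is the cathode (reduction is favoured where [Li⁺] is higher).
With n = 1, E = −(0.0592/1) log([Li⁺]ₐₙ/[Li⁺]꜀ₐₜ) = −(0.0592/1) log(0.00024/1.1) = −(0.0592/1)(-3.661) = +0.217 V.

+0.217 V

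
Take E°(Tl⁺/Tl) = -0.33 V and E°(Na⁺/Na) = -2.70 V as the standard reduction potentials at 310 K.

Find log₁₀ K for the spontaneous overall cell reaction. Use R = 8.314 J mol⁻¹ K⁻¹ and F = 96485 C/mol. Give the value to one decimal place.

Cathode: Tl⁺/Tl; anode: Na⁺/Na. E°cell = (-0.33) − (-2.70) = +2.37 V, with n = 1.
ΔG° = −nFE° = −RT ln K, so ln K = nFE°/(RT) = (1)(96485)(+2.37) / ((8.314)(310)) = 88.723.
log₁₀ K = 88.723 / ln 10 = 38.5.

38.5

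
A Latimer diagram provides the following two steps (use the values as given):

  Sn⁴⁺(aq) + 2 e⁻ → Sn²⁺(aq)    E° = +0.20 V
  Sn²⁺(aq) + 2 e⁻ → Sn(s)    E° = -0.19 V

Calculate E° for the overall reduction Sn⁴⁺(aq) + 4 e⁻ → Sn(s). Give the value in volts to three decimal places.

+0.005 V

Since ΔG° = −nFE° is additive over sequential reductions, n₃E°₃ = n₁E°₁ + n₂E°₂.
E°₃ = (2×+0.20 + 2×-0.19) / 4 = (+0.020) / 4 = +0.005 V.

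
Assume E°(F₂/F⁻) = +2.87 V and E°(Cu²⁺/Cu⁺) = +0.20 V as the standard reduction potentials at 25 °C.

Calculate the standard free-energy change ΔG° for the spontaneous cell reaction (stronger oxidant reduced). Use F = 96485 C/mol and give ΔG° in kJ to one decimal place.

F₂/F⁻ (E° = +2.87 V) is the cathode; Cu²⁺/Cu⁺ (E° = +0.20 V) is the anode, so E°cell = +2.67 V.
Balancing electrons gives n = 2 (lcm of 2 and 1).
ΔG° = −nFE° = −(2)(96485)(+2.67) = -515,230 J = -515.2 kJ.

-515.2 kJ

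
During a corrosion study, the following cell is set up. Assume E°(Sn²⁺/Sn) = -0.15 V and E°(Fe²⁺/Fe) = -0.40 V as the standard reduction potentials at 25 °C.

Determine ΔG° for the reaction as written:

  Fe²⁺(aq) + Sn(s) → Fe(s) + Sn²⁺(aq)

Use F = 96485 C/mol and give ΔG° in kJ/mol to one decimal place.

+48.2 kJ/mol

As written, Fe²⁺/Fe is reduced (cathode) and Sn²⁺/Sn is oxidised (anode), so E°cell = (-0.40) − (-0.15) = -0.25 V.
Balancing electrons gives n = 2.
ΔG° = −nFE° = −(2)(96485)(-0.25) = 48,242 J = +48.2 kJ/mol.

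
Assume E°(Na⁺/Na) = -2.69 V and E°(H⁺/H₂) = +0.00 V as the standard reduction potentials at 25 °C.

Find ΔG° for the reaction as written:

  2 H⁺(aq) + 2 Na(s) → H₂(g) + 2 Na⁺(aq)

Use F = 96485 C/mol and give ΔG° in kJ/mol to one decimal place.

-519.1 kJ/mol

As written, H⁺/H₂ is reduced (cathode) and Na⁺/Na is oxidised (anode), so E°cell = (+0.00) − (-2.69) = +2.69 V.
Balancing electrons gives n = 2.
ΔG° = −nFE° = −(2)(96485)(+2.69) = -519,089 J = -519.1 kJ/mol.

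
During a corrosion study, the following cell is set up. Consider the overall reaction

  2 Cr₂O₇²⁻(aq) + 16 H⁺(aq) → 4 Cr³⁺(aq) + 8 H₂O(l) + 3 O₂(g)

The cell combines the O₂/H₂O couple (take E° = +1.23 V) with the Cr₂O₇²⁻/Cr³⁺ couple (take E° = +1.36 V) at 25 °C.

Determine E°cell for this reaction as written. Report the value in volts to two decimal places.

The Cr₂O₇²⁻/Cr³⁺ couple has the higher reduction potential, so it is the cathode; O₂/H₂O is oxidised at the anode.
E°cell = E°(cathode) − E°(anode) = (+1.36) − (+1.23) = +0.13 V.
Since E°cell > 0, the reaction is spontaneous under standard conditions.

+0.13 V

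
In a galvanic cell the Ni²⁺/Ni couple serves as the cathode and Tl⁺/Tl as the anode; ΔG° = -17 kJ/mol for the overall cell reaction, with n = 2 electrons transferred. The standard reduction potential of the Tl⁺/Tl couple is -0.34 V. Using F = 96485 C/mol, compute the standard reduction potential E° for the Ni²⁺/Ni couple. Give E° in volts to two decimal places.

E°cell = −ΔG°/(nF) = −(-17×10³)/((2)(96485)) = +0.088 V.
Since Ni²⁺/Ni is the cathode and Tl⁺/Tl the anode, E°cell = E°(Ni²⁺/Ni) − E°(Tl⁺/Tl).
So E°(Ni²⁺/Ni) = E°cell + E°(Tl⁺/Tl) = +0.088 + (-0.34) = -0.25 V.

-0.25 V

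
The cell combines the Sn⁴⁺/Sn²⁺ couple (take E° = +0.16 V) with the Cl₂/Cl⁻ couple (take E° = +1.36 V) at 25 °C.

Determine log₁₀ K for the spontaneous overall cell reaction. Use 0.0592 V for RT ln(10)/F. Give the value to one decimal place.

40.5

Cathode: Cl₂/Cl⁻; anode: Sn⁴⁺/Sn²⁺. E°cell = +1.20 V, n = 2.
log K = nE°cell / 0.0592 = (2)(+1.20) / 0.0592 = 40.5.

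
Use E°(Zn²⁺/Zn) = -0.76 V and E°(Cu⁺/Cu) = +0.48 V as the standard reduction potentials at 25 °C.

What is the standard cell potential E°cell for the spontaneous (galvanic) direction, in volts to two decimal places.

+1.24 V

The Cu⁺/Cu couple has the higher reduction potential, so it is the cathode; Zn²⁺/Zn is oxidised at the anode.
E°cell = E°(cathode) − E°(anode) = (+0.48) − (-0.76) = +1.24 V.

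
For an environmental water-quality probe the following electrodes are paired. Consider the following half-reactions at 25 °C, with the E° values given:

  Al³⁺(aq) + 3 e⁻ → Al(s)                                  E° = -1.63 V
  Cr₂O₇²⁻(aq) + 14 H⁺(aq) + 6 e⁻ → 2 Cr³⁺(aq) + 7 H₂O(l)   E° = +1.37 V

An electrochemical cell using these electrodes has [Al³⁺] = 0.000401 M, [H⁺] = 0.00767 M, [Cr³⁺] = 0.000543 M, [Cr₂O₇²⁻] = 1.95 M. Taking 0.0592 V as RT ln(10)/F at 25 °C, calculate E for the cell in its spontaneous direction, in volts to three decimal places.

+2.842 V

Cr₂O₇²⁻/Cr³⁺ is the cathode (higher E°), Al³⁺/Al the anode: E°cell = +1.37 − (-1.63) = +3.00 V, n = 6.
Overall: Cr₂O₇²⁻(aq) + 14 H⁺(aq) + 2 Al(s) → 2 Cr³⁺(aq) + 7 H₂O(l) + 2 Al³⁺(aq)
Q = [Cr³⁺]^2·[Al³⁺]^2 / ([Cr₂O₇²⁻]·[H⁺]^14); log Q = 15.999.
E = E° − (0.0592/n) log Q = +3.00 − (0.0592/6)(15.999) = +2.842 V.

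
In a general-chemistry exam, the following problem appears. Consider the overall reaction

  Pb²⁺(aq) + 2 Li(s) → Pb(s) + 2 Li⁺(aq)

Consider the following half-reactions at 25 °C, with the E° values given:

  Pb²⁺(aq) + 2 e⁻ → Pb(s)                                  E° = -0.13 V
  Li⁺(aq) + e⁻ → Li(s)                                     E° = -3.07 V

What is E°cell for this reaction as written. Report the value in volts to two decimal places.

+2.94 V

The Pb²⁺/Pb couple has the higher reduction potential, so it is the cathode; Li⁺/Li is oxidised at the anode.
E°cell = E°(cathode) − E°(anode) = (-0.13) − (-3.07) = +2.94 V.
Since E°cell > 0, the reaction is spontaneous under standard conditions.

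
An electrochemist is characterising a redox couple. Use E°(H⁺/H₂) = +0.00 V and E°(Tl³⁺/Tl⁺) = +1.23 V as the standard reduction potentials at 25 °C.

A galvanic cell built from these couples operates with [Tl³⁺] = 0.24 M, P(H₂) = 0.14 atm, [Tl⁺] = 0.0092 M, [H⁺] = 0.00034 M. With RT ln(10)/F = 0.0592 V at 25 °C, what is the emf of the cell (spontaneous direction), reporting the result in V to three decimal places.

+1.452 V

Tl³⁺/Tl⁺ is the cathode (higher E°), H⁺/H₂ the anode: E°cell = +1.23 − (+0.00) = +1.23 V, n = 2.
Overall: Tl³⁺(aq) + H₂(g) → Tl⁺(aq) + 2 H⁺(aq)
Q = [Tl⁺]·[H⁺]^2 / ([Tl³⁺]·P(H₂)); log Q = -7.500.
E = E° − (0.0592/n) log Q = +1.23 − (0.0592/2)(-7.500) = +1.452 V.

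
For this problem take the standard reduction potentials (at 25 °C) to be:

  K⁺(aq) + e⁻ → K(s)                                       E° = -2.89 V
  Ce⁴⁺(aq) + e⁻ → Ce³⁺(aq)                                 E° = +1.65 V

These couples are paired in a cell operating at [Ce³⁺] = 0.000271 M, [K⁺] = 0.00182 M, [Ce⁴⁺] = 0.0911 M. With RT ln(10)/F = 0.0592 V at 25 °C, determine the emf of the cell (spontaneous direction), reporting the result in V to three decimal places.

Ce⁴⁺/Ce³⁺ is the cathode (higher E°), K⁺/K the anode: E°cell = +1.65 − (-2.89) = +4.54 V, n = 1.
Overall: Ce⁴⁺(aq) + K(s) → Ce³⁺(aq) + K⁺(aq)
Q = [Ce³⁺]·[K⁺] / ([Ce⁴⁺]); log Q = -5.266.
E = E° − (0.0592/n) log Q = +4.54 − (0.0592/1)(-5.266) = +4.852 V.

+4.852 V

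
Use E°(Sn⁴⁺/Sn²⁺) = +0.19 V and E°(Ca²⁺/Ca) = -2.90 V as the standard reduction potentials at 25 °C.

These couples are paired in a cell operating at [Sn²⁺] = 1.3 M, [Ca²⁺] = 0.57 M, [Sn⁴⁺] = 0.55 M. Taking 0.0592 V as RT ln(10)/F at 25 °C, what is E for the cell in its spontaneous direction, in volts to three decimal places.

+3.086 V

Sn⁴⁺/Sn²⁺ is the cathode (higher E°), Ca²⁺/Ca the anode: E°cell = +0.19 − (-2.90) = +3.09 V, n = 2.
Overall: Sn⁴⁺(aq) + Ca(s) → Sn²⁺(aq) + Ca²⁺(aq)
Q = [Sn²⁺]·[Ca²⁺] / ([Sn⁴⁺]); log Q = 0.129.
E = E° − (0.0592/n) log Q = +3.09 − (0.0592/2)(0.129) = +3.086 V.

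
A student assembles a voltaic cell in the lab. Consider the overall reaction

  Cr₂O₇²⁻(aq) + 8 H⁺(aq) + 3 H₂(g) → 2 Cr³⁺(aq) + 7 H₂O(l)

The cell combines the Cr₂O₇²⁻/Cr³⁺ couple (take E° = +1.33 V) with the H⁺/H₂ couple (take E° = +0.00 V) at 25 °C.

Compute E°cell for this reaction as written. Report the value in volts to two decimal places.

The Cr₂O₇²⁻/Cr³⁺ couple has the higher reduction potential, so it is the cathode; H⁺/H₂ is oxidised at the anode.
E°cell = E°(cathode) − E°(anode) = (+1.33) − (+0.00) = +1.33 V.

+1.33 V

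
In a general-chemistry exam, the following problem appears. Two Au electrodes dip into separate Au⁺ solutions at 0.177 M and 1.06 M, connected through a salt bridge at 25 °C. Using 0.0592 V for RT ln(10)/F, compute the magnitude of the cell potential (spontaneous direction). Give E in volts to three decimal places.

For a concentration cell E°cell = 0. The 1.06 M side is the cathode (reduction is favoured where [Au⁺] is higher).
With n = 1, E = −(0.0592/1) log([Au⁺]ₐₙ/[Au⁺]꜀ₐₜ) = −(0.0592/1) log(0.177/1.06) = −(0.0592/1)(-0.777) = +0.046 V.

+0.046 V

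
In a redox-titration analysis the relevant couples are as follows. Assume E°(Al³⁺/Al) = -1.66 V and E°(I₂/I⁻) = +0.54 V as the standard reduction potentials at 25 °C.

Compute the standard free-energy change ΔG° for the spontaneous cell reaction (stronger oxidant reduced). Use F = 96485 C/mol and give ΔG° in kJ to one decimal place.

-1273.6 kJ

I₂/I⁻ (E° = +0.54 V) is the cathode; Al³⁺/Al (E° = -1.66 V) is the anode, so E°cell = +2.20 V.
Balancing electrons gives n = 6 (lcm of 2 and 3).
ΔG° = −nFE° = −(6)(96485)(+2.20) = -1,273,602 J = -1273.6 kJ.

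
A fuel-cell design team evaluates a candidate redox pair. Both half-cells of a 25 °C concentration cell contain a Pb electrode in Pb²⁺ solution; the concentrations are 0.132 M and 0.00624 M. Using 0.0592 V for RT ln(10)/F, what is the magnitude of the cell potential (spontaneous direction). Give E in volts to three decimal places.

+0.039 V

For a concentration cell E°cell = 0. The 0.132 M side is the cathode (reduction is favoured where [Pb²⁺] is higher).
With n = 2, E = −(0.0592/2) log([Pb²⁺]ₐₙ/[Pb²⁺]꜀ₐₜ) = −(0.0592/2) log(0.00624/0.132) = −(0.0592/2)(-1.325) = +0.039 V.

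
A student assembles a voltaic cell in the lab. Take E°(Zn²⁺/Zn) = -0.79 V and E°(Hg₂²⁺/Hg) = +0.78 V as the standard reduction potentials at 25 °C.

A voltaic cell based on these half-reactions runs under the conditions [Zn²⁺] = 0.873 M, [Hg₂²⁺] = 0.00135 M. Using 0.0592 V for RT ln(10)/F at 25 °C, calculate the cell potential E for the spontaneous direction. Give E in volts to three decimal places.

Hg₂²⁺/Hg is the cathode (higher E°), Zn²⁺/Zn the anode: E°cell = +0.78 − (-0.79) = +1.57 V, n = 2.
Overall: Hg₂²⁺(aq) + Zn(s) → 2 Hg(l) + Zn²⁺(aq)
Q = [Zn²⁺] / ([Hg₂²⁺]); log Q = 2.811.
E = E° − (0.0592/n) log Q = +1.57 − (0.0592/2)(2.811) = +1.487 V.

+1.487 V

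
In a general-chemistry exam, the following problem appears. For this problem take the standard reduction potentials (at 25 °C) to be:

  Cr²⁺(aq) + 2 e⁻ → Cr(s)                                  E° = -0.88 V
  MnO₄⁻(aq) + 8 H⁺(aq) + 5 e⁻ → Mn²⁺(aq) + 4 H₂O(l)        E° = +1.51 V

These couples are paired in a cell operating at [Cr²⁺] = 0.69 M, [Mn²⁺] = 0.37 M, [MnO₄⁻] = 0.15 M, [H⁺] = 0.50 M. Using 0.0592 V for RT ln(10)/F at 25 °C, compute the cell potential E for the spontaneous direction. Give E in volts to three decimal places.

+2.362 V

MnO₄⁻/Mn²⁺ is the cathode (higher E°), Cr²⁺/Cr the anode: E°cell = +1.51 − (-0.88) = +2.39 V, n = 10.
Overall: 2 MnO₄⁻(aq) + 16 H⁺(aq) + 5 Cr(s) → 2 Mn²⁺(aq) + 8 H₂O(l) + 5 Cr²⁺(aq)
Q = [Mn²⁺]^2·[Cr²⁺]^5 / ([MnO₄⁻]^2·[H⁺]^16); log Q = 4.795.
E = E° − (0.0592/n) log Q = +2.39 − (0.0592/10)(4.795) = +2.362 V.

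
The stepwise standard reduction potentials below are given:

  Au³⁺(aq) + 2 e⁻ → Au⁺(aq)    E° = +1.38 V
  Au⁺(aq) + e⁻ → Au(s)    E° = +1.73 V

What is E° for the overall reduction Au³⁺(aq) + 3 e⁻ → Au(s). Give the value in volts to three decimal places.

Since ΔG° = −nFE° is additive over sequential reductions, n₃E°₃ = n₁E°₁ + n₂E°₂.
E°₃ = (2×+1.38 + 1×+1.73) / 3 = (+4.490) / 3 = +1.497 V.

+1.497 V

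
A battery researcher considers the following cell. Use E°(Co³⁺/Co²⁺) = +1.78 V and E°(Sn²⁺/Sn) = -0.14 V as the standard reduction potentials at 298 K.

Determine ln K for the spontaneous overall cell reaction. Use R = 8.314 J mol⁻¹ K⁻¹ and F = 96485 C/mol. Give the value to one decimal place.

149.5

Cathode: Co³⁺/Co²⁺; anode: Sn²⁺/Sn. E°cell = (+1.78) − (-0.14) = +1.92 V, with n = 2.
ΔG° = −nFE° = −RT ln K, so ln K = nFE°/(RT) = (2)(96485)(+1.92) / ((8.314)(298)) = 149.543.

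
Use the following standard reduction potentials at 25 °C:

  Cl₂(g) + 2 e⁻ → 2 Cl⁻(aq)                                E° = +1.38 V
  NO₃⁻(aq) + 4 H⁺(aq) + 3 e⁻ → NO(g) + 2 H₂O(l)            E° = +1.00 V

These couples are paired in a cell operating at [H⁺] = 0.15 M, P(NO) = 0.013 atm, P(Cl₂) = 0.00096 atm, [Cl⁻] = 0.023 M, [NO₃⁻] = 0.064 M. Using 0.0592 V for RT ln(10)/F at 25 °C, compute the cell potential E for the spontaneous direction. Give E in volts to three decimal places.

+0.439 V

Cl₂/Cl⁻ is the cathode (higher E°), NO₃⁻/NO the anode: E°cell = +1.38 − (+1.00) = +0.38 V, n = 6.
Overall: 3 Cl₂(g) + 2 NO(g) + 4 H₂O(l) → 6 Cl⁻(aq) + 2 NO₃⁻(aq) + 8 H⁺(aq)
Q = [Cl⁻]^6·[NO₃⁻]^2·[H⁺]^8 / (P(Cl₂)^3·P(NO)^2); log Q = -5.983.
E = E° − (0.0592/n) log Q = +0.38 − (0.0592/6)(-5.983) = +0.439 V.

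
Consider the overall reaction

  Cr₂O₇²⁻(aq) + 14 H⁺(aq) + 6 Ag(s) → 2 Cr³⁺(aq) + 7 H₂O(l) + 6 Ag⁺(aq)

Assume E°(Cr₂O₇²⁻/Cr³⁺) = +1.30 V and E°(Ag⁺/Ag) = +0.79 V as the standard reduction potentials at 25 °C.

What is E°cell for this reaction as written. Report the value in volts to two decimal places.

The Cr₂O₇²⁻/Cr³⁺ couple has the higher reduction potential, so it is the cathode; Ag⁺/Ag is oxidised at the anode.
E°cell = E°(cathode) − E°(anode) = (+1.30) − (+0.79) = +0.51 V.

+0.51 V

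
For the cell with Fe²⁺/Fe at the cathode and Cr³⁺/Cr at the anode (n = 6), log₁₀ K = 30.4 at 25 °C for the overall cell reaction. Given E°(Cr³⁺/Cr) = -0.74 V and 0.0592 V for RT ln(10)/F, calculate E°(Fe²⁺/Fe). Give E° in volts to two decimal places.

E°cell = (0.0592/n)·log K = (0.0592/6)(30.4) = +0.300 V.
Since Fe²⁺/Fe is the cathode and Cr³⁺/Cr the anode, E°cell = E°(Fe²⁺/Fe) − E°(Cr³⁺/Cr).
So E°(Fe²⁺/Fe) = E°cell + E°(Cr³⁺/Cr) = +0.300 + (-0.74) = -0.44 V.

-0.44 V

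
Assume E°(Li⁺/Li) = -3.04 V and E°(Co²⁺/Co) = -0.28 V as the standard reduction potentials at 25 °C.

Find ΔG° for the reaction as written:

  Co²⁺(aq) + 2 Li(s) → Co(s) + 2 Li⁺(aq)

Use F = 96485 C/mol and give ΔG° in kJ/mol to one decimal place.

As written, Co²⁺/Co is reduced (cathode) and Li⁺/Li is oxidised (anode), so E°cell = (-0.28) − (-3.04) = +2.76 V.
Balancing electrons gives n = 2.
ΔG° = −nFE° = −(2)(96485)(+2.76) = -532,597 J = -532.6 kJ/mol.

-532.6 kJ/mol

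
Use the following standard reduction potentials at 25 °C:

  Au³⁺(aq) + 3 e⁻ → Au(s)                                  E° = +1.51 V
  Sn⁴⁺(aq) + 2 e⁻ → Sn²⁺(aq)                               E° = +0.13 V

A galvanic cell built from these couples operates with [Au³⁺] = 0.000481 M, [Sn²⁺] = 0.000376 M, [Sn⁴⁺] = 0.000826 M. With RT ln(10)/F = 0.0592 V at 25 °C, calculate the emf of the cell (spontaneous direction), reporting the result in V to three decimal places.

Au³⁺/Au is the cathode (higher E°), Sn⁴⁺/Sn²⁺ the anode: E°cell = +1.51 − (+0.13) = +1.38 V, n = 6.
Overall: 2 Au³⁺(aq) + 3 Sn²⁺(aq) → 2 Au(s) + 3 Sn⁴⁺(aq)
Q = [Sn⁴⁺]^3 / ([Au³⁺]^2·[Sn²⁺]^3); log Q = 7.661.
E = E° − (0.0592/n) log Q = +1.38 − (0.0592/6)(7.661) = +1.304 V.

+1.304 V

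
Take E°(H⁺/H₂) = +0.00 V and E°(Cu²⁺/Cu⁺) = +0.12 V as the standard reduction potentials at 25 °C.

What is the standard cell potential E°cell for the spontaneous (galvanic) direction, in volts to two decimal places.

The Cu²⁺/Cu⁺ couple has the higher reduction potential, so it is the cathode; H⁺/H₂ is oxidised at the anode.
E°cell = E°(cathode) − E°(anode) = (+0.12) − (+0.00) = +0.12 V.

+0.12 V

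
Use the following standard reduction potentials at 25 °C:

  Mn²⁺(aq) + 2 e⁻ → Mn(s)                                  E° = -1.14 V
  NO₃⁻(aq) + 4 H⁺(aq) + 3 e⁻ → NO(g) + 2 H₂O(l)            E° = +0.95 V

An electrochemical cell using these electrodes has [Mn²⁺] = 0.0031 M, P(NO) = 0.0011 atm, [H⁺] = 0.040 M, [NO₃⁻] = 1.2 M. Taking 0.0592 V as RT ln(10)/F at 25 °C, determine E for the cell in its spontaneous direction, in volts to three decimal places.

+2.114 V

NO₃⁻/NO is the cathode (higher E°), Mn²⁺/Mn the anode: E°cell = +0.95 − (-1.14) = +2.09 V, n = 6.
Overall: 2 NO₃⁻(aq) + 8 H⁺(aq) + 3 Mn(s) → 2 NO(g) + 4 H₂O(l) + 3 Mn²⁺(aq)
Q = P(NO)^2·[Mn²⁺]^3 / ([NO₃⁻]^2·[H⁺]^8); log Q = -2.418.
E = E° − (0.0592/n) log Q = +2.09 − (0.0592/6)(-2.418) = +2.114 V.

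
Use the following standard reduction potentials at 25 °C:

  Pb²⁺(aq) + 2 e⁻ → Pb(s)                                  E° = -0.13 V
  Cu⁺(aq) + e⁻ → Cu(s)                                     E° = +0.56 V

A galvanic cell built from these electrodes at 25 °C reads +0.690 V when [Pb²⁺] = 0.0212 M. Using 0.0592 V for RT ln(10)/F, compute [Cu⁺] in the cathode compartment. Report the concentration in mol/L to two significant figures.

0.15 M

Cu⁺/Cu is the cathode, Pb²⁺/Pb the anode: E°cell = +0.69 V, n = 2.
Overall reaction: 2 Cu⁺(aq) + Pb(s) → 2 Cu(s) + Pb²⁺(aq); Q = [Pb²⁺]^1/[Cu⁺]^2.
From E = E° − (0.0592/n) log Q: log Q = (E° − E)·n/0.0592 = (+0.69 − (+0.690))·2/0.0592 = 0.0000.
So 2·log[Cu⁺] = 1·log(0.0212) − log Q = -1.6737 − (0.0000) = -1.6737; log[Cu⁺] = -1.6737 / 2 = -0.8368; [Cu⁺] = 10^(-0.8368) ≈ 0.15 M.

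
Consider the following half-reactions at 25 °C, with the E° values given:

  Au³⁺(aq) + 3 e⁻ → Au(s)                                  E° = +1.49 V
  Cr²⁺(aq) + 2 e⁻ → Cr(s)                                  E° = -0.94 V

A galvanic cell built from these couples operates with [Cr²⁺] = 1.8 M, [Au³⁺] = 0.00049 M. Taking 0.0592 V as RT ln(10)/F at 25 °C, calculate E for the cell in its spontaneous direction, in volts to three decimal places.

Au³⁺/Au is the cathode (higher E°), Cr²⁺/Cr the anode: E°cell = +1.49 − (-0.94) = +2.43 V, n = 6.
Overall: 2 Au³⁺(aq) + 3 Cr(s) → 2 Au(s) + 3 Cr²⁺(aq)
Q = [Cr²⁺]^3 / ([Au³⁺]^2); log Q = 7.385.
E = E° − (0.0592/n) log Q = +2.43 − (0.0592/6)(7.385) = +2.357 V.

+2.357 V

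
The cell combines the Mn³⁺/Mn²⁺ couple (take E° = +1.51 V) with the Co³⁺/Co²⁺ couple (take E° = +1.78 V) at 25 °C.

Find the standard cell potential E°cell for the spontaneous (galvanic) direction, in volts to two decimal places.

The Co³⁺/Co²⁺ couple has the higher reduction potential, so it is the cathode; Mn³⁺/Mn²⁺ is oxidised at the anode.
E°cell = E°(cathode) − E°(anode) = (+1.78) − (+1.51) = +0.27 V.
Since E°cell > 0, the reaction is spontaneous under standard conditions.

+0.27 V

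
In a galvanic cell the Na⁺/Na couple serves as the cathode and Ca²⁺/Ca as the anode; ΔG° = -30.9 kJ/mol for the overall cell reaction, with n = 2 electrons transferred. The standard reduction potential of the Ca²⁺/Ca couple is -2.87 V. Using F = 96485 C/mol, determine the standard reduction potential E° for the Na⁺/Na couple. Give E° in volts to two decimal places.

-2.71 V

E°cell = −ΔG°/(nF) = −(-30.9×10³)/((2)(96485)) = +0.160 V.
Since Na⁺/Na is the cathode and Ca²⁺/Ca the anode, E°cell = E°(Na⁺/Na) − E°(Ca²⁺/Ca).
So E°(Na⁺/Na) = E°cell + E°(Ca²⁺/Ca) = +0.160 + (-2.87) = -2.71 V.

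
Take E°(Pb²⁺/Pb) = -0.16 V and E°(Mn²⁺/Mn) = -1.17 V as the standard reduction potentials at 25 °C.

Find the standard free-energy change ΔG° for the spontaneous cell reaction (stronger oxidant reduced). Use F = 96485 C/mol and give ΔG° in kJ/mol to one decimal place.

Pb²⁺/Pb (E° = -0.16 V) is the cathode; Mn²⁺/Mn (E° = -1.17 V) is the anode, so E°cell = +1.01 V.
Balancing electrons gives n = 2 (lcm of 2 and 2).
ΔG° = −nFE° = −(2)(96485)(+1.01) = -194,900 J = -194.9 kJ/mol.

-194.9 kJ/mol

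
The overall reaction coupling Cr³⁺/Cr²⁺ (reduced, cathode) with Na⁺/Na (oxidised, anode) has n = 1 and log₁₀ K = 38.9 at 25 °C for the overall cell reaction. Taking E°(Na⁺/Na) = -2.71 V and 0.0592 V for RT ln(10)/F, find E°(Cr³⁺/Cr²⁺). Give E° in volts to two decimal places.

-0.41 V

E°cell = (0.0592/n)·log K = (0.0592/1)(38.9) = +2.303 V.
Since Cr³⁺/Cr²⁺ is the cathode and Na⁺/Na the anode, E°cell = E°(Cr³⁺/Cr²⁺) − E°(Na⁺/Na).
So E°(Cr³⁺/Cr²⁺) = E°cell + E°(Na⁺/Na) = +2.303 + (-2.71) = -0.41 V.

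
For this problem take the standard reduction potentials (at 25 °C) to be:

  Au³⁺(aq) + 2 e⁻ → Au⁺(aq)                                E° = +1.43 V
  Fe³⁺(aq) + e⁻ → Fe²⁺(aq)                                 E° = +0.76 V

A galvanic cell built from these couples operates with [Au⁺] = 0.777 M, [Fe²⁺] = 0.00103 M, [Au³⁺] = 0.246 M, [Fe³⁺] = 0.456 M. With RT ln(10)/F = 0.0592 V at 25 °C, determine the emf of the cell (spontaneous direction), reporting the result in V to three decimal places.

+0.499 V

Au³⁺/Au⁺ is the cathode (higher E°), Fe³⁺/Fe²⁺ the anode: E°cell = +1.43 − (+0.76) = +0.67 V, n = 2.
Overall: Au³⁺(aq) + 2 Fe²⁺(aq) → Au⁺(aq) + 2 Fe³⁺(aq)
Q = [Au⁺]·[Fe³⁺]^2 / ([Au³⁺]·[Fe²⁺]^2); log Q = 5.792.
E = E° − (0.0592/n) log Q = +0.67 − (0.0592/2)(5.792) = +0.499 V.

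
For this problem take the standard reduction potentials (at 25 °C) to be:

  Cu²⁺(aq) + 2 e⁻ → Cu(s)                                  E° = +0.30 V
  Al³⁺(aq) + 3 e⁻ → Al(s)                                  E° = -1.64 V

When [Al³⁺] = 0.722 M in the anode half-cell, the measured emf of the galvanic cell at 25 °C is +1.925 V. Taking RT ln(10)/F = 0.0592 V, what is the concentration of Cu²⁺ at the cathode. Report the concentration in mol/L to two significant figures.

0.25 M

Cu²⁺/Cu is the cathode, Al³⁺/Al the anode: E°cell = +1.94 V, n = 6.
Overall reaction: 3 Cu²⁺(aq) + 2 Al(s) → 3 Cu(s) + 2 Al³⁺(aq); Q = [Al³⁺]^2/[Cu²⁺]^3.
From E = E° − (0.0592/n) log Q: log Q = (E° − E)·n/0.0592 = (+1.94 − (+1.925))·6/0.0592 = 1.5203.
So 3·log[Cu²⁺] = 2·log(0.722) − log Q = -0.2829 − (1.5203) = -1.8032; log[Cu²⁺] = -1.8032 / 3 = -0.6011; [Cu²⁺] = 10^(-0.6011) ≈ 0.25 M.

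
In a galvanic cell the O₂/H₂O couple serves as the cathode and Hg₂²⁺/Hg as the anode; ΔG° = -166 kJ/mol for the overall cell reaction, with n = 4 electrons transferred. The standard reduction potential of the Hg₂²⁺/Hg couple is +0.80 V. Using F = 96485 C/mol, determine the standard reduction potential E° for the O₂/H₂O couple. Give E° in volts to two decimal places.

E°cell = −ΔG°/(nF) = −(-166×10³)/((4)(96485)) = +0.430 V.
Since O₂/H₂O is the cathode and Hg₂²⁺/Hg the anode, E°cell = E°(O₂/H₂O) − E°(Hg₂²⁺/Hg).
So E°(O₂/H₂O) = E°cell + E°(Hg₂²⁺/Hg) = +0.430 + (+0.80) = +1.23 V.

+1.23 V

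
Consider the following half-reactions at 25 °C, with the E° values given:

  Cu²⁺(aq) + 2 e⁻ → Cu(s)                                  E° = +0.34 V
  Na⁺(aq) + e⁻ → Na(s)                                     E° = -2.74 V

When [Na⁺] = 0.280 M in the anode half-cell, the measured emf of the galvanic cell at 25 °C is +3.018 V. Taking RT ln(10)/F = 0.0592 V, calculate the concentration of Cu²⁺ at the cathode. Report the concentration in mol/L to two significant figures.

Cu²⁺/Cu is the cathode, Na⁺/Na the anode: E°cell = +3.08 V, n = 2.
Overall reaction: Cu²⁺(aq) + 2 Na(s) → Cu(s) + 2 Na⁺(aq); Q = [Na⁺]^2/[Cu²⁺]^1.
From E = E° − (0.0592/n) log Q: log Q = (E° − E)·n/0.0592 = (+3.08 − (+3.018))·2/0.0592 = 2.0946.
So 1·log[Cu²⁺] = 2·log(0.28) − log Q = -1.1057 − (2.0946) = -3.2003; [Cu²⁺] = 10^(-3.2003) ≈ 0.00063 M.

0.00063 M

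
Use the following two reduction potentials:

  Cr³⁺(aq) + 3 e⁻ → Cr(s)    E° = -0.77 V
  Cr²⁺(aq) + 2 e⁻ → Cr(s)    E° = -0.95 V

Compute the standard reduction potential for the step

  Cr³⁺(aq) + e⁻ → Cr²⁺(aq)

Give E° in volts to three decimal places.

Sequential free energies add, so n₃E°₃ = n₁E°₁ + n₂E°₂.
With n₃ = 3, and the known step contributing 2×(-0.95) V, the unknown satisfies 1·E° = 3×(-0.77) − 2×(-0.95) = -0.410.
E° = -0.410 / 1 = -0.410 V.

-0.410 V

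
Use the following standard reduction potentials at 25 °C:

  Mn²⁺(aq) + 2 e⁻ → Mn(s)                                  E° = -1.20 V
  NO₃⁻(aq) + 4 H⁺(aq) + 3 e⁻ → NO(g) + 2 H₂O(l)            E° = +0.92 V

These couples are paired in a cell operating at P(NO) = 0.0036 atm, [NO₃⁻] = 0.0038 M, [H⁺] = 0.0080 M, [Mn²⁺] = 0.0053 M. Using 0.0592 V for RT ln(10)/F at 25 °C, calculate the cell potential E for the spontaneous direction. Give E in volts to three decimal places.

NO₃⁻/NO is the cathode (higher E°), Mn²⁺/Mn the anode: E°cell = +0.92 − (-1.20) = +2.12 V, n = 6.
Overall: 2 NO₃⁻(aq) + 8 H⁺(aq) + 3 Mn(s) → 2 NO(g) + 4 H₂O(l) + 3 Mn²⁺(aq)
Q = P(NO)^2·[Mn²⁺]^3 / ([NO₃⁻]^2·[H⁺]^8); log Q = 9.901.
E = E° − (0.0592/n) log Q = +2.12 − (0.0592/6)(9.901) = +2.022 V.

+2.022 V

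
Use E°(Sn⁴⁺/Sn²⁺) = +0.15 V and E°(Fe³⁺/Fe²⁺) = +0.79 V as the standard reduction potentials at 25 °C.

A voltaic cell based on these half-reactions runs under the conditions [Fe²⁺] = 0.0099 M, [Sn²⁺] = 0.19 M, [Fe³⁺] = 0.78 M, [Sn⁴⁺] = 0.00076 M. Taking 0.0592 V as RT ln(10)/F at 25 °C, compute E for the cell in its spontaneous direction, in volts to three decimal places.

+0.823 V

Fe³⁺/Fe²⁺ is the cathode (higher E°), Sn⁴⁺/Sn²⁺ the anode: E°cell = +0.79 − (+0.15) = +0.64 V, n = 2.
Overall: 2 Fe³⁺(aq) + Sn²⁺(aq) → 2 Fe²⁺(aq) + Sn⁴⁺(aq)
Q = [Fe²⁺]^2·[Sn⁴⁺] / ([Fe³⁺]^2·[Sn²⁺]); log Q = -6.191.
E = E° − (0.0592/n) log Q = +0.64 − (0.0592/2)(-6.191) = +0.823 V.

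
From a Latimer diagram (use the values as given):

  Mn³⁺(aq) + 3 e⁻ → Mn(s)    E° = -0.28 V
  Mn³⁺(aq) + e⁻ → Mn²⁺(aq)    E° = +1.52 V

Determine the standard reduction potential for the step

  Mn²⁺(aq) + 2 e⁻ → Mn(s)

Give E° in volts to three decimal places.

Sequential free energies add, so n₃E°₃ = n₁E°₁ + n₂E°₂.
With n₃ = 3, and the known step contributing 1×(+1.52) V, the unknown satisfies 2·E° = 3×(-0.28) − 1×(+1.52) = -2.360.
E° = -2.360 / 2 = -1.180 V.

-1.180 V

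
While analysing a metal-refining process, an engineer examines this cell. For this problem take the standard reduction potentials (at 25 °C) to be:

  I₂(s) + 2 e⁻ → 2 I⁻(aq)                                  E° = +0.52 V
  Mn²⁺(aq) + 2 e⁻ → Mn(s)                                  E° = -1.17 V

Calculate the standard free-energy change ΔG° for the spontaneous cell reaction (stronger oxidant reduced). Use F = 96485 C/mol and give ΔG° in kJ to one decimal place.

-326.1 kJ

I₂/I⁻ (E° = +0.52 V) is the cathode; Mn²⁺/Mn (E° = -1.17 V) is the anode, so E°cell = +1.69 V.
Balancing electrons gives n = 2 (lcm of 2 and 2).
ΔG° = −nFE° = −(2)(96485)(+1.69) = -326,119 J = -326.1 kJ.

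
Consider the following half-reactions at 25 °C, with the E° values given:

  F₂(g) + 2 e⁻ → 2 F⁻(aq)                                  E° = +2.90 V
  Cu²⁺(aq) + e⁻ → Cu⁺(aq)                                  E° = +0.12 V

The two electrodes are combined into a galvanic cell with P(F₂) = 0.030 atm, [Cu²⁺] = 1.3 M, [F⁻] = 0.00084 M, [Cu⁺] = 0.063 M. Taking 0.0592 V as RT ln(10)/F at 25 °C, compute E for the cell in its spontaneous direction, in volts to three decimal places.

F₂/F⁻ is the cathode (higher E°), Cu²⁺/Cu⁺ the anode: E°cell = +2.90 − (+0.12) = +2.78 V, n = 2.
Overall: F₂(g) + 2 Cu⁺(aq) → 2 F⁻(aq) + 2 Cu²⁺(aq)
Q = [F⁻]^2·[Cu²⁺]^2 / (P(F₂)·[Cu⁺]^2); log Q = -1.999.
E = E° − (0.0592/n) log Q = +2.78 − (0.0592/2)(-1.999) = +2.839 V.

+2.839 V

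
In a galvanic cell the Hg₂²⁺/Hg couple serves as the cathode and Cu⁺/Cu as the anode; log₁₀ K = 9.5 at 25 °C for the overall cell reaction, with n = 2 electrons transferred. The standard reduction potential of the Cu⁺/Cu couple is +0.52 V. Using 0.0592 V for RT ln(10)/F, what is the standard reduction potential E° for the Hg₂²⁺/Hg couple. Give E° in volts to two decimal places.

E°cell = (0.0592/n)·log K = (0.0592/2)(9.5) = +0.281 V.
Since Hg₂²⁺/Hg is the cathode and Cu⁺/Cu the anode, E°cell = E°(Hg₂²⁺/Hg) − E°(Cu⁺/Cu).
So E°(Hg₂²⁺/Hg) = E°cell + E°(Cu⁺/Cu) = +0.281 + (+0.52) = +0.80 V.

+0.80 V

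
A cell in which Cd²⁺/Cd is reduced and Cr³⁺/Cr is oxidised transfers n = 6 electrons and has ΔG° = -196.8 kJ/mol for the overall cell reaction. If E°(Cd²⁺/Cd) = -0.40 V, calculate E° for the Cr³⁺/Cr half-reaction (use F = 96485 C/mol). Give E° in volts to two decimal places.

E°cell = −ΔG°/(nF) = −(-196.8×10³)/((6)(96485)) = +0.340 V.
Since Cd²⁺/Cd is the cathode and Cr³⁺/Cr the anode, E°cell = E°(Cd²⁺/Cd) − E°(Cr³⁺/Cr).
So E°(Cr³⁺/Cr) = E°(Cd²⁺/Cd) − E°cell = (-0.40) − (+0.340) = -0.74 V.

-0.74 V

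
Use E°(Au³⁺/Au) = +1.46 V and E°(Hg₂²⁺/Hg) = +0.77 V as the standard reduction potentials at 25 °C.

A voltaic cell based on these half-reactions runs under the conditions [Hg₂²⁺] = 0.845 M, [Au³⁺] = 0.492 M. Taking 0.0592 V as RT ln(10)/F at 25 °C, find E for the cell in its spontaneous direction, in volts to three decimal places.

+0.686 V

Au³⁺/Au is the cathode (higher E°), Hg₂²⁺/Hg the anode: E°cell = +1.46 − (+0.77) = +0.69 V, n = 6.
Overall: 2 Au³⁺(aq) + 6 Hg(l) → 2 Au(s) + 3 Hg₂²⁺(aq)
Q = [Hg₂²⁺]^3 / ([Au³⁺]^2); log Q = 0.397.
E = E° − (0.0592/n) log Q = +0.69 − (0.0592/6)(0.397) = +0.686 V.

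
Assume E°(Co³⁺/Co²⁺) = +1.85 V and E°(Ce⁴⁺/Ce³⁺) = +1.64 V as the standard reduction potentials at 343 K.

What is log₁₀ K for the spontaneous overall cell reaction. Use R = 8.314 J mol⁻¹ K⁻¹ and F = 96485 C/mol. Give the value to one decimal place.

3.1

Cathode: Co³⁺/Co²⁺; anode: Ce⁴⁺/Ce³⁺. E°cell = (+1.85) − (+1.64) = +0.21 V, with n = 1.
ΔG° = −nFE° = −RT ln K, so ln K = nFE°/(RT) = (1)(96485)(+0.21) / ((8.314)(343)) = 7.105.
log₁₀ K = 7.105 / ln 10 = 3.1.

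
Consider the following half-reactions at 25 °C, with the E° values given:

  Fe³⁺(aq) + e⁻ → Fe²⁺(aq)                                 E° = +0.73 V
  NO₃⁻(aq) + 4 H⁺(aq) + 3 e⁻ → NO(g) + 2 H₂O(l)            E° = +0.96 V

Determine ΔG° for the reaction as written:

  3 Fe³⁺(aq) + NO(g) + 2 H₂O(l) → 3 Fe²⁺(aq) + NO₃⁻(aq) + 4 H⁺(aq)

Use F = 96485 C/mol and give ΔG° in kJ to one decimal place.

+66.6 kJ

As written, Fe³⁺/Fe²⁺ is reduced (cathode) and NO₃⁻/NO is oxidised (anode), so E°cell = (+0.73) − (+0.96) = -0.23 V.
Balancing electrons gives n = 3.
ΔG° = −nFE° = −(3)(96485)(-0.23) = 66,575 J = +66.6 kJ.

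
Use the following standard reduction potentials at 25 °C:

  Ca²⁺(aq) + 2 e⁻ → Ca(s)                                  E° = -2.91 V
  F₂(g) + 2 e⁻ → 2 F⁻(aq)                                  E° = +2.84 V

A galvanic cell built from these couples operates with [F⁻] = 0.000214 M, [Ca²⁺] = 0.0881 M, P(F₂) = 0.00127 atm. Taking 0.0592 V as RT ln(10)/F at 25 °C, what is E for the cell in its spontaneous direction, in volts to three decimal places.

F₂/F⁻ is the cathode (higher E°), Ca²⁺/Ca the anode: E°cell = +2.84 − (-2.91) = +5.75 V, n = 2.
Overall: F₂(g) + Ca(s) → 2 F⁻(aq) + Ca²⁺(aq)
Q = [F⁻]^2·[Ca²⁺] / (P(F₂)); log Q = -5.498.
E = E° − (0.0592/n) log Q = +5.75 − (0.0592/2)(-5.498) = +5.913 V.

+5.913 V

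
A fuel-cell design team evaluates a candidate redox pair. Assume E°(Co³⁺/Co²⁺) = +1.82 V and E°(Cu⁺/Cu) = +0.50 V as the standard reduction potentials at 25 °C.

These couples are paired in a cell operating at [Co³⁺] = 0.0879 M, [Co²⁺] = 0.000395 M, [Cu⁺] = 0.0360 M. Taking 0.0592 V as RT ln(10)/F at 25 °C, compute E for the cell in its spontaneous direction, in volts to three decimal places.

+1.544 V

Co³⁺/Co²⁺ is the cathode (higher E°), Cu⁺/Cu the anode: E°cell = +1.82 − (+0.50) = +1.32 V, n = 1.
Overall: Co³⁺(aq) + Cu(s) → Co²⁺(aq) + Cu⁺(aq)
Q = [Co²⁺]·[Cu⁺] / ([Co³⁺]); log Q = -3.791.
E = E° − (0.0592/n) log Q = +1.32 − (0.0592/1)(-3.791) = +1.544 V.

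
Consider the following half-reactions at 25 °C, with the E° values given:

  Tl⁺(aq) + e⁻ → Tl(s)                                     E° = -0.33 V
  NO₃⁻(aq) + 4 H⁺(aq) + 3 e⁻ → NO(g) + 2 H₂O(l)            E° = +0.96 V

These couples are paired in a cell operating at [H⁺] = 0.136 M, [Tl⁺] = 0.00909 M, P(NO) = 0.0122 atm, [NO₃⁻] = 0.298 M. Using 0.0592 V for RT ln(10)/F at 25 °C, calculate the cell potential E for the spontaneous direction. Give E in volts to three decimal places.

NO₃⁻/NO is the cathode (higher E°), Tl⁺/Tl the anode: E°cell = +0.96 − (-0.33) = +1.29 V, n = 3.
Overall: NO₃⁻(aq) + 4 H⁺(aq) + 3 Tl(s) → NO(g) + 2 H₂O(l) + 3 Tl⁺(aq)
Q = P(NO)·[Tl⁺]^3 / ([NO₃⁻]·[H⁺]^4); log Q = -4.046.
E = E° − (0.0592/n) log Q = +1.29 − (0.0592/3)(-4.046) = +1.370 V.

+1.370 V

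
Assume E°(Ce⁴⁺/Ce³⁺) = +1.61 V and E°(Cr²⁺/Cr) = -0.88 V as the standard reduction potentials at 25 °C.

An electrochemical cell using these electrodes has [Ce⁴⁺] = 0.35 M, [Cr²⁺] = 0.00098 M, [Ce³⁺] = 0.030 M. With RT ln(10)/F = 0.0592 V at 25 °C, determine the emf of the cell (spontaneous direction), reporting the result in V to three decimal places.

+2.642 V

Ce⁴⁺/Ce³⁺ is the cathode (higher E°), Cr²⁺/Cr the anode: E°cell = +1.61 − (-0.88) = +2.49 V, n = 2.
Overall: 2 Ce⁴⁺(aq) + Cr(s) → 2 Ce³⁺(aq) + Cr²⁺(aq)
Q = [Ce³⁺]^2·[Cr²⁺] / ([Ce⁴⁺]^2); log Q = -5.143.
E = E° − (0.0592/n) log Q = +2.49 − (0.0592/2)(-5.143) = +2.642 V.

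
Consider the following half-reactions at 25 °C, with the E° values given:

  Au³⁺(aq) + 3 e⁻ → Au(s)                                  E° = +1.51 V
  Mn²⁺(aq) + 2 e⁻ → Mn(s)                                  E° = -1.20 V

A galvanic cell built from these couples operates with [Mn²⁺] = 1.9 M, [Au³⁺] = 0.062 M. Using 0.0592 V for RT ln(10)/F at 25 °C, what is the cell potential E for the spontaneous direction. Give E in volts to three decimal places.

+2.678 V

Au³⁺/Au is the cathode (higher E°), Mn²⁺/Mn the anode: E°cell = +1.51 − (-1.20) = +2.71 V, n = 6.
Overall: 2 Au³⁺(aq) + 3 Mn(s) → 2 Au(s) + 3 Mn²⁺(aq)
Q = [Mn²⁺]^3 / ([Au³⁺]^2); log Q = 3.251.
E = E° − (0.0592/n) log Q = +2.71 − (0.0592/6)(3.251) = +2.678 V.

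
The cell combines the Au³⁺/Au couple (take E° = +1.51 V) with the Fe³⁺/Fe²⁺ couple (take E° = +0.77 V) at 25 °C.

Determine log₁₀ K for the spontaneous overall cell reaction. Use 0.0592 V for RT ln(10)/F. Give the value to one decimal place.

Cathode: Au³⁺/Au; anode: Fe³⁺/Fe²⁺. E°cell = +0.74 V, n = 3.
log K = nE°cell / 0.0592 = (3)(+0.74) / 0.0592 = 37.5.

37.5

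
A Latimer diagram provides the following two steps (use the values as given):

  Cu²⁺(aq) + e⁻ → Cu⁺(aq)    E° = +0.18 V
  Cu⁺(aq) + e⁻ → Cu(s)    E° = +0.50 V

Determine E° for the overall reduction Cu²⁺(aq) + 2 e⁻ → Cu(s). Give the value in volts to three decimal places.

+0.340 V

Adding the free-energy changes (−nFE°) of the two steps gives −n₃FE°₃ = −n₁FE°₁ − n₂FE°₂.
E°₃ = (1×+0.18 + 1×+0.50) / 2 = (+0.680) / 2 = +0.340 V.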